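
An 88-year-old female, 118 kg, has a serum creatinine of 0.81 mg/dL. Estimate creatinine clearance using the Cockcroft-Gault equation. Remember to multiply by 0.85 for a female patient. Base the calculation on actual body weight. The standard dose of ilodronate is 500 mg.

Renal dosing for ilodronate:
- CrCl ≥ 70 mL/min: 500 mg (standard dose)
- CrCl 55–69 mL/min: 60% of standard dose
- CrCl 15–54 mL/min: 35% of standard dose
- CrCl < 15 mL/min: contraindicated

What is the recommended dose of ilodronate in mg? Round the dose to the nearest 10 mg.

500 mg

CrCl = (140 − 88) × 118 / (72 × 0.81) × 0.85 = 6136.0 / 58.32 × 0.85 ≈ 89.4 mL/min
CrCl ≈ 89 mL/min → bracket ≥ 70 mL/min.
100% of 500 mg = 500 mg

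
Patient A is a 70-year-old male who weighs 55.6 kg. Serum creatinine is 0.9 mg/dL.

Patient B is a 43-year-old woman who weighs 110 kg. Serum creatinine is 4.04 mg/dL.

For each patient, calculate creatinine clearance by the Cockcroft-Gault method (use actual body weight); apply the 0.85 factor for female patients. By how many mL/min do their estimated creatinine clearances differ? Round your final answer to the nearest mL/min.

29 mL/min

Patient A: CrCl = (140 − 70) × 55.6 / (72 × 0.9) = 3892.0 / 64.80 ≈ 60.1 mL/min
Patient B: CrCl = (140 − 43) × 110 / (72 × 4.04) × 0.85 = 10670.0 / 290.88 × 0.85 ≈ 31.2 mL/min
|60.1 − 31.2| = 28.9 mL/min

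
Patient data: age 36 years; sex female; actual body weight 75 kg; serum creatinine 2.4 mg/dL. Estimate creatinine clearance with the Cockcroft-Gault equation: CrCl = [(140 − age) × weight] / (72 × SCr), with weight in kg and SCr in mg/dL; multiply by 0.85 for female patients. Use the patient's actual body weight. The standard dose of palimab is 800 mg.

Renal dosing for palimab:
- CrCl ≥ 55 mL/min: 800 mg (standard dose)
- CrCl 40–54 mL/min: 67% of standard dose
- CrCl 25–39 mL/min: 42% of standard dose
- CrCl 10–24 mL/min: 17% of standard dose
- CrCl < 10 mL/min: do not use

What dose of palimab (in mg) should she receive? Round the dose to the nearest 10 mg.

CrCl = (140 − 36) × 75 / (72 × 2.4) × 0.85 = 7800.0 / 172.80 × 0.85 ≈ 38.4 mL/min
CrCl ≈ 38 mL/min → bracket 25–39 mL/min.
42% of 800 mg = 336 mg → 340 mg

340 mg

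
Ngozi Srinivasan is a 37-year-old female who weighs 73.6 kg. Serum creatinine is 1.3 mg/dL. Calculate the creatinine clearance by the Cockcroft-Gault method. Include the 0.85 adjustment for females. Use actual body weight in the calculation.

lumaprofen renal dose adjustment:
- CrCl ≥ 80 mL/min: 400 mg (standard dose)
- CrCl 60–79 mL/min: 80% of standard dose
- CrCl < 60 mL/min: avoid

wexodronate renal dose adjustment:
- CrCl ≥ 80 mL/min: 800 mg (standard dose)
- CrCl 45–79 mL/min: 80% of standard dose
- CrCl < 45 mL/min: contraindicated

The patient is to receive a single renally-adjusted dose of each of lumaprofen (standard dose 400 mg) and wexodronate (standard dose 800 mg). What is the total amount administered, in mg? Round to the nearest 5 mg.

960 mg

CrCl = (140 − 37) × 73.6 / (72 × 1.3) × 0.85 = 7580.8 / 93.60 × 0.85 ≈ 68.8 mL/min
CrCl ≈ 69 mL/min.
lumaprofen: 60–79 mL/min → 80% of 400 mg = 320 mg.
wexodronate: 45–79 mL/min → 80% of 800 mg = 640 mg.
Total = 320 + 640 = 960 mg.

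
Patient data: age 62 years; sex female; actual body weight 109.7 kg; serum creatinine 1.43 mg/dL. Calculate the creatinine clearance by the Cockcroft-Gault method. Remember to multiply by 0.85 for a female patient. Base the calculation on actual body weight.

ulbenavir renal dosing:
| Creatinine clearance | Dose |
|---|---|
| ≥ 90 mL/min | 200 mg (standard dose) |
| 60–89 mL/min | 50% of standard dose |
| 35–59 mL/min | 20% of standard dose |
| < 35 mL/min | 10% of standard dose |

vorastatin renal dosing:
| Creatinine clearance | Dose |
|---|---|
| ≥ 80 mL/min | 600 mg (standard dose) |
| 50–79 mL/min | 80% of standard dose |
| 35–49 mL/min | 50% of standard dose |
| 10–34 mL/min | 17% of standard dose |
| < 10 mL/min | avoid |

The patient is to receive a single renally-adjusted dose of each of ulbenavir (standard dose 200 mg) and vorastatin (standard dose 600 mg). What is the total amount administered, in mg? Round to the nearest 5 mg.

CrCl = (140 − 62) × 109.7 / (72 × 1.43) × 0.85 = 8556.6 / 102.96 × 0.85 ≈ 70.6 mL/min
CrCl ≈ 71 mL/min.
ulbenavir: 60–89 mL/min → 50% of 200 mg = 100 mg.
vorastatin: 50–79 mL/min → 80% of 600 mg = 480 mg.
Total = 100 + 480 = 580 mg.

580 mg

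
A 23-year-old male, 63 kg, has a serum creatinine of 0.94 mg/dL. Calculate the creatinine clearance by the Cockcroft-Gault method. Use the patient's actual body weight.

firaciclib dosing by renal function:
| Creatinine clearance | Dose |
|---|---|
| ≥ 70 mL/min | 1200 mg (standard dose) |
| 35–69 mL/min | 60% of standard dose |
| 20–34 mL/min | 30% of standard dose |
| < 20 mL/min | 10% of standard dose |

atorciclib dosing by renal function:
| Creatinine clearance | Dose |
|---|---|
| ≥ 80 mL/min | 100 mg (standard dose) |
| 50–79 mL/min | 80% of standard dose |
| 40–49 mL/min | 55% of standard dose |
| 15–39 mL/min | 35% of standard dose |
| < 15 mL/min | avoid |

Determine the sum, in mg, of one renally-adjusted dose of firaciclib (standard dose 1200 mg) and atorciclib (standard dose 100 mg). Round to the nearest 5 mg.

1300 mg

CrCl = (140 − 23) × 63 / (72 × 0.94) = 7371.0 / 67.68 ≈ 108.9 mL/min
CrCl ≈ 109 mL/min.
firaciclib: ≥ 70 mL/min → 100% of 1200 mg = 1200 mg.
atorciclib: ≥ 80 mL/min → 100% of 100 mg = 100 mg.
Total = 1200 + 100 = 1300 mg.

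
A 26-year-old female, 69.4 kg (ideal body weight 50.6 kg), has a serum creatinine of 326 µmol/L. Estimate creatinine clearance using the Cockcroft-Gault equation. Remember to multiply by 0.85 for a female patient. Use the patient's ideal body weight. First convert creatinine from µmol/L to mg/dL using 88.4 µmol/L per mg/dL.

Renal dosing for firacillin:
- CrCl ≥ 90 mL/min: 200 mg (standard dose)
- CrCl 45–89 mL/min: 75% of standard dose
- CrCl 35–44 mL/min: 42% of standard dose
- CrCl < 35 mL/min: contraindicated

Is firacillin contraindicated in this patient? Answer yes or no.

yes

SCr = 326 / 88.4 = 3.688 mg/dL
CrCl = (140 − 26) × 50.6 / (72 × 3.688) × 0.85 = 5768.4 / 265.54 × 0.85 ≈ 18.5 mL/min
CrCl ≈ 18 mL/min, which is < 35 mL/min.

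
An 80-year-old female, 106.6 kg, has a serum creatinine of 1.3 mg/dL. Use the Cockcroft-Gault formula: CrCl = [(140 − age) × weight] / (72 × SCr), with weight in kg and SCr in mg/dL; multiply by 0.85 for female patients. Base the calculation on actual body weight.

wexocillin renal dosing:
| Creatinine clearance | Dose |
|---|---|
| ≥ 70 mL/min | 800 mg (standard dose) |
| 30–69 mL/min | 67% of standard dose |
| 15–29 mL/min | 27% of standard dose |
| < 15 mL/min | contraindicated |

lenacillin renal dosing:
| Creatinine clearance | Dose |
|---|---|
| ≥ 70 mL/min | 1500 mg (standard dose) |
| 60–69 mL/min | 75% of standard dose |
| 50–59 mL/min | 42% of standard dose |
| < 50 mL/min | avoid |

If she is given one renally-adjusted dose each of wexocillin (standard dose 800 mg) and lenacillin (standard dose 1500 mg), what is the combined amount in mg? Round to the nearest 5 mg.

CrCl = (140 − 80) × 106.6 / (72 × 1.3) × 0.85 = 6396.0 / 93.60 × 0.85 ≈ 58.1 mL/min
CrCl ≈ 58 mL/min.
wexocillin: 30–69 mL/min → 67% of 800 mg = 536 mg.
lenacillin: 50–59 mL/min → 42% of 1500 mg = 630 mg.
Total = 536 + 630 = 1166 mg.

1165 mg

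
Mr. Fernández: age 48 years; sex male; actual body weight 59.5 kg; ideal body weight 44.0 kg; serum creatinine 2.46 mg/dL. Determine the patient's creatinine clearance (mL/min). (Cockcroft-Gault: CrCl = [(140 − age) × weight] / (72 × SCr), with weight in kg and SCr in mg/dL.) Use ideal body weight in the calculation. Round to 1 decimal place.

CrCl = (140 − 48) × 44 / (72 × 2.46) = 4048.0 / 177.12 ≈ 22.9 mL/min

22.9 mL/min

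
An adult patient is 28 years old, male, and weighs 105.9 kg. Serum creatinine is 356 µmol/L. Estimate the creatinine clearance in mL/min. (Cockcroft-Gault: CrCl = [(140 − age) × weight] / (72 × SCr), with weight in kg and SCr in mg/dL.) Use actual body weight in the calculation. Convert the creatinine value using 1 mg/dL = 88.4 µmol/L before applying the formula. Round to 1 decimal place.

40.9 mL/min

SCr = 356 / 88.4 = 4.027 mg/dL
CrCl = (140 − 28) × 105.9 / (72 × 4.027) = 11860.8 / 289.94 ≈ 40.9 mL/min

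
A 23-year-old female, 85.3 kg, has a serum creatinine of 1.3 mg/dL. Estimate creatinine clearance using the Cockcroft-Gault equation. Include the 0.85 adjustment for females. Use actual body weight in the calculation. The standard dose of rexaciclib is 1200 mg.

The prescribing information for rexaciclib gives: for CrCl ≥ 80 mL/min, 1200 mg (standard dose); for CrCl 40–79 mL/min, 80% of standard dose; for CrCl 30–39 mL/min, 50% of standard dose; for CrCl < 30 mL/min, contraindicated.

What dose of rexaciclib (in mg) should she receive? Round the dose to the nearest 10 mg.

1200 mg

CrCl = (140 − 23) × 85.3 / (72 × 1.3) × 0.85 = 9980.1 / 93.60 × 0.85 ≈ 90.6 mL/min
CrCl ≈ 91 mL/min → bracket ≥ 80 mL/min.
100% of 1200 mg = 1200 mg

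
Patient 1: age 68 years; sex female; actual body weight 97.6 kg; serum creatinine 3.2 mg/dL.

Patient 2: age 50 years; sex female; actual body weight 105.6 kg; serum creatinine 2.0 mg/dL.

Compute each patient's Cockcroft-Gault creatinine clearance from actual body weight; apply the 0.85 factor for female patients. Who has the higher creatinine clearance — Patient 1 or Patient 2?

Patient 2

Patient 1: CrCl = (140 − 68) × 97.6 / (72 × 3.2) × 0.85 = 7027.2 / 230.40 × 0.85 ≈ 25.9 mL/min
Patient 2: CrCl = (140 − 50) × 105.6 / (72 × 2) × 0.85 = 9504.0 / 144.00 × 0.85 ≈ 56.1 mL/min
25.9 vs 56.1 mL/min → Patient 2 is higher.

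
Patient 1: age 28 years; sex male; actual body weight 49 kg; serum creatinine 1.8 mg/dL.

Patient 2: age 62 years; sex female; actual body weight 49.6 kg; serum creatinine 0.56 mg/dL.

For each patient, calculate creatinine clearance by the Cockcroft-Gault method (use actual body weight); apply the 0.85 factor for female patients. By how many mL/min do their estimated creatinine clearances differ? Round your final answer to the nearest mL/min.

Patient 1: CrCl = (140 − 28) × 49 / (72 × 1.8) = 5488.0 / 129.60 ≈ 42.3 mL/min
Patient 2: CrCl = (140 − 62) × 49.6 / (72 × 0.56) × 0.85 = 3868.8 / 40.32 × 0.85 ≈ 81.6 mL/min
|42.3 − 81.6| = 39.3 mL/min

39 mL/min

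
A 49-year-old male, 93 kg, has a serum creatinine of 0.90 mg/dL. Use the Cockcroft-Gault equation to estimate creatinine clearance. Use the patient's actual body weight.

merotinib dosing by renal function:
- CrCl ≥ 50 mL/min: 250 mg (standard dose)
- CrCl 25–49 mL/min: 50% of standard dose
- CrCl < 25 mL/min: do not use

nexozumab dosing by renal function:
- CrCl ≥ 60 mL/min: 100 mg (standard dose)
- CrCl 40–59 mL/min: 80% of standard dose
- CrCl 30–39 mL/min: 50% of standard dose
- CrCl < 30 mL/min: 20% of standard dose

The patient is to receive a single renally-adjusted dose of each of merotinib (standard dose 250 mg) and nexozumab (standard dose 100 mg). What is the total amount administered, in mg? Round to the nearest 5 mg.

350 mg

CrCl = (140 − 49) × 93 / (72 × 0.9) = 8463.0 / 64.80 ≈ 130.6 mL/min
CrCl ≈ 131 mL/min.
merotinib: ≥ 50 mL/min → 100% of 250 mg = 250 mg.
nexozumab: ≥ 60 mL/min → 100% of 100 mg = 100 mg.
Total = 250 + 100 = 350 mg.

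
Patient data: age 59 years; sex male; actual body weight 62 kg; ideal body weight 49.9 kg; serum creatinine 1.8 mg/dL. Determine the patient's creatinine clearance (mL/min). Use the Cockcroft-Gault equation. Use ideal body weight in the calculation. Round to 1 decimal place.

CrCl = (140 − 59) × 49.9 / (72 × 1.8) = 4041.9 / 129.60 ≈ 31.2 mL/min

31.2 mL/min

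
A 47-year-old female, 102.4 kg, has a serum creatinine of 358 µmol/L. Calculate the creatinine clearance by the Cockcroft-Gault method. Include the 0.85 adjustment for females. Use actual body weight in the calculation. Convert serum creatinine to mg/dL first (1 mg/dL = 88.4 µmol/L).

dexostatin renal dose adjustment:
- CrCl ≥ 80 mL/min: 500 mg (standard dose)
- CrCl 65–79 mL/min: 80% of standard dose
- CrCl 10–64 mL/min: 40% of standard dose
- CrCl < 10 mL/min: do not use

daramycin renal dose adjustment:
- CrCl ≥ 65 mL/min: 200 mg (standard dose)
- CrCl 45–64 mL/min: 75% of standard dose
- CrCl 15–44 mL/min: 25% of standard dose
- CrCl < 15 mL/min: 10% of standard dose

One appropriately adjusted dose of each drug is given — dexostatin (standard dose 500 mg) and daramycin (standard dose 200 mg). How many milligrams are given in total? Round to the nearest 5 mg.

250 mg

SCr = 358 / 88.4 = 4.05 mg/dL
CrCl = (140 − 47) × 102.4 / (72 × 4.05) × 0.85 = 9523.2 / 291.60 × 0.85 ≈ 27.8 mL/min
CrCl ≈ 28 mL/min.
dexostatin: 10–64 mL/min → 40% of 500 mg = 200 mg.
daramycin: 15–44 mL/min → 25% of 200 mg = 50 mg.
Total = 200 + 50 = 250 mg.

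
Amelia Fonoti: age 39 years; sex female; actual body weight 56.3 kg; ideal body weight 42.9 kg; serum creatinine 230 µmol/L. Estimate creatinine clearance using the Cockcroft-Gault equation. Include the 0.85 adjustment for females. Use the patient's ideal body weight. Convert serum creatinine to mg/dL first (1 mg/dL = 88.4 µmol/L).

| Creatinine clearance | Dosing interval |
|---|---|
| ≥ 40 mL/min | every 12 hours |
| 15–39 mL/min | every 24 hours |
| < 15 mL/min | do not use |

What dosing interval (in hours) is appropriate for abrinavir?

every 24 hours

SCr = 230 / 88.4 = 2.602 mg/dL
CrCl = (140 − 39) × 42.9 / (72 × 2.602) × 0.85 = 4332.9 / 187.34 × 0.85 ≈ 19.7 mL/min
CrCl ≈ 20 mL/min → bracket 15–39 mL/min → every 24 hours.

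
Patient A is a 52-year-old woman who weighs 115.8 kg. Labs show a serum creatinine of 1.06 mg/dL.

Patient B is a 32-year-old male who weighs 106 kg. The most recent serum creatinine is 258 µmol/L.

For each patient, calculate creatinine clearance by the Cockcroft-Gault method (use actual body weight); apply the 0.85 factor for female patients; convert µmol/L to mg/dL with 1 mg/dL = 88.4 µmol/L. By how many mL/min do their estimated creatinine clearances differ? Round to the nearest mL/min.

59 mL/min

Patient A: CrCl = (140 − 52) × 115.8 / (72 × 1.06) × 0.85 = 10190.4 / 76.32 × 0.85 ≈ 113.5 mL/min
Patient B: SCr = 258 / 88.4 = 2.919 mg/dL
Patient B: CrCl = (140 − 32) × 106 / (72 × 2.919) = 11448.0 / 210.17 ≈ 54.5 mL/min
|113.5 − 54.5| = 59.0 mL/min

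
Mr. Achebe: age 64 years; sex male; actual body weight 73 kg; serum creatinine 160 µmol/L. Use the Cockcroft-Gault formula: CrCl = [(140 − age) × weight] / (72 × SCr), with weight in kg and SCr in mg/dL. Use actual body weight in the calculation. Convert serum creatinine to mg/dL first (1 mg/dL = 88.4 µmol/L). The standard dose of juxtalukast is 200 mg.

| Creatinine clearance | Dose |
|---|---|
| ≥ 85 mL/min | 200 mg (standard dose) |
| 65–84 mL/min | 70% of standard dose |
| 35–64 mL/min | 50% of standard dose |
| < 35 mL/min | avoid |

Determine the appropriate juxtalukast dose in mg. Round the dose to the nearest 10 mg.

100 mg

SCr = 160 / 88.4 = 1.81 mg/dL
CrCl = (140 − 64) × 73 / (72 × 1.81) = 5548.0 / 130.32 ≈ 42.6 mL/min
CrCl ≈ 43 mL/min → bracket 35–64 mL/min.
50% of 200 mg = 100 mg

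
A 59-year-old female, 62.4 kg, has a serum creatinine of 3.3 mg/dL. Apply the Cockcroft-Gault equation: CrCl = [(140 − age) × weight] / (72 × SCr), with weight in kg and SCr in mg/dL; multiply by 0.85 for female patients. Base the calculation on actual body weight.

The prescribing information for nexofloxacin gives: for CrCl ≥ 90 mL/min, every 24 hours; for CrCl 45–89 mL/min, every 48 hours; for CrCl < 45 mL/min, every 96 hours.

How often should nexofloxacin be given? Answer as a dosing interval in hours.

every 96 hours

CrCl = (140 − 59) × 62.4 / (72 × 3.3) × 0.85 = 5054.4 / 237.60 × 0.85 ≈ 18.1 mL/min
CrCl ≈ 18 mL/min → bracket < 45 mL/min → every 96 hours.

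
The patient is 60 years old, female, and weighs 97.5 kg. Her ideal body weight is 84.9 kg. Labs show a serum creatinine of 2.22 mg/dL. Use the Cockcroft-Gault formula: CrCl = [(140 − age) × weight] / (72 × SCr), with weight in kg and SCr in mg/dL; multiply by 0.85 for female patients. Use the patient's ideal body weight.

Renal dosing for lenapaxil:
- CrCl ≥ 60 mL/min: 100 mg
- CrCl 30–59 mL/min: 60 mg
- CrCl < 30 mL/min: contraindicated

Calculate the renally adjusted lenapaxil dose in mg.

CrCl = (140 − 60) × 84.9 / (72 × 2.22) × 0.85 = 6792.0 / 159.84 × 0.85 ≈ 36.1 mL/min
CrCl ≈ 36 mL/min → bracket 30–59 mL/min.
Dose for this bracket: 60 mg.

60 mg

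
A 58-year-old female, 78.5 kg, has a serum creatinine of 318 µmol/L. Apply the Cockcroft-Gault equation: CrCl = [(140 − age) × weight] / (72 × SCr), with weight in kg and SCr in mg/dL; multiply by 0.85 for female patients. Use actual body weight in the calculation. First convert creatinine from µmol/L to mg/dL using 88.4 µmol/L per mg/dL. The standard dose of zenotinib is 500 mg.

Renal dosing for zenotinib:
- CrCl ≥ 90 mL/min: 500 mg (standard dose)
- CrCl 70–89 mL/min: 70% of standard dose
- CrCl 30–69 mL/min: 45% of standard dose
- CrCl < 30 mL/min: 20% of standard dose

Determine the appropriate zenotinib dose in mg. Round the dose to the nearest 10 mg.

SCr = 318 / 88.4 = 3.597 mg/dL
CrCl = (140 − 58) × 78.5 / (72 × 3.597) × 0.85 = 6437.0 / 258.98 × 0.85 ≈ 21.1 mL/min
CrCl ≈ 21 mL/min → bracket < 30 mL/min.
20% of 500 mg = 100 mg

100 mg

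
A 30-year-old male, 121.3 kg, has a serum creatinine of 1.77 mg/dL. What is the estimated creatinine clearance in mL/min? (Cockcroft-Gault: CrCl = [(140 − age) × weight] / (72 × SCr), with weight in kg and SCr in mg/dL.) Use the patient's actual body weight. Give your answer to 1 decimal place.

104.7 mL/min

CrCl = (140 − 30) × 121.3 / (72 × 1.77) = 13343.0 / 127.44 ≈ 104.7 mL/min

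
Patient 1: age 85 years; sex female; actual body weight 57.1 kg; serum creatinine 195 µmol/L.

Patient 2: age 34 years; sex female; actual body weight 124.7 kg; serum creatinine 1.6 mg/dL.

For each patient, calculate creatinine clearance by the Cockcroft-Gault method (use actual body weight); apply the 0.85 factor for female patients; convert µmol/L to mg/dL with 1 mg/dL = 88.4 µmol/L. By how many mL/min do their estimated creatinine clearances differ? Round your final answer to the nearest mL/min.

81 mL/min

Patient 1: SCr = 195 / 88.4 = 2.206 mg/dL
Patient 1: CrCl = (140 − 85) × 57.1 / (72 × 2.206) × 0.85 = 3140.5 / 158.83 × 0.85 ≈ 16.8 mL/min
Patient 2: CrCl = (140 − 34) × 124.7 / (72 × 1.6) × 0.85 = 13218.2 / 115.20 × 0.85 ≈ 97.5 mL/min
|16.8 − 97.5| = 80.7 mL/min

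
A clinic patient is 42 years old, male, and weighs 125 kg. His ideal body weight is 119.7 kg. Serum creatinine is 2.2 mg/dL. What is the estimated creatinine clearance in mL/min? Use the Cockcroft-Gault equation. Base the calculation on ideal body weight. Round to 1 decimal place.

CrCl = (140 − 42) × 119.7 / (72 × 2.2) = 11730.6 / 158.40 ≈ 74.1 mL/min

74.1 mL/min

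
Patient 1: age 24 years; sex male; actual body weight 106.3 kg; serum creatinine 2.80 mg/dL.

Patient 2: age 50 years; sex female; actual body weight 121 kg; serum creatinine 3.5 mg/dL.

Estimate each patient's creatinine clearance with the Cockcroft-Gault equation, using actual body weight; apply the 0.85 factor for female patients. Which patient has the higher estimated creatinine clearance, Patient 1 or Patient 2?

Patient 1: CrCl = (140 − 24) × 106.3 / (72 × 2.8) = 12330.8 / 201.60 ≈ 61.2 mL/min
Patient 2: CrCl = (140 − 50) × 121 / (72 × 3.5) × 0.85 = 10890.0 / 252.00 × 0.85 ≈ 36.7 mL/min
61.2 vs 36.7 mL/min → Patient 1 is higher.

Patient 1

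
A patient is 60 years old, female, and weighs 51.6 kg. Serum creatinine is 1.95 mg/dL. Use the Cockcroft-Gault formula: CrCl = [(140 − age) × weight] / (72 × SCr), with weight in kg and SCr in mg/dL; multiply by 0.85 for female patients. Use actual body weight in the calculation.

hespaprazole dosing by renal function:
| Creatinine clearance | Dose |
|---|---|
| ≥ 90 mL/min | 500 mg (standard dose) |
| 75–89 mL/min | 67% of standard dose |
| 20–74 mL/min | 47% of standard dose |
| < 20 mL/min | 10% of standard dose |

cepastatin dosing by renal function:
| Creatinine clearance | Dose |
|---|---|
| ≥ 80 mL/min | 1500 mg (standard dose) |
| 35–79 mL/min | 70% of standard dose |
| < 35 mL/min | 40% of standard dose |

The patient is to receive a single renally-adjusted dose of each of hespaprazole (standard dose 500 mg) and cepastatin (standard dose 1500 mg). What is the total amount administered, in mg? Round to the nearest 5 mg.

835 mg

CrCl = (140 − 60) × 51.6 / (72 × 1.95) × 0.85 = 4128.0 / 140.40 × 0.85 ≈ 25.0 mL/min
CrCl ≈ 25 mL/min.
hespaprazole: 20–74 mL/min → 47% of 500 mg = 235 mg.
cepastatin: < 35 mL/min → 40% of 1500 mg = 600 mg.
Total = 235 + 600 = 835 mg.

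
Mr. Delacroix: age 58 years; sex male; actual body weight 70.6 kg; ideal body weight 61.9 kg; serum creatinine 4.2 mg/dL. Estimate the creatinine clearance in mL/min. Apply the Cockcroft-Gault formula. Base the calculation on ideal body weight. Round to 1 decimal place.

CrCl = (140 − 58) × 61.9 / (72 × 4.2) = 5075.8 / 302.40 ≈ 16.8 mL/min

16.8 mL/min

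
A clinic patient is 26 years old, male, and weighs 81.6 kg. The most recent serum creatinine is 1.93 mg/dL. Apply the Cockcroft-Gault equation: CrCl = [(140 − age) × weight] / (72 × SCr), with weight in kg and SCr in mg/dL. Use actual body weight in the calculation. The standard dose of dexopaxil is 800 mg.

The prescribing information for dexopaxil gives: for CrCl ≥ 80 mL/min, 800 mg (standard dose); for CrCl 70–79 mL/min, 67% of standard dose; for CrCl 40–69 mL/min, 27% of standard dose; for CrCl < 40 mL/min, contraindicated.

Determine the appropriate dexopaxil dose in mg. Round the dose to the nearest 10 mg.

CrCl = (140 − 26) × 81.6 / (72 × 1.93) = 9302.4 / 138.96 ≈ 66.9 mL/min
CrCl ≈ 67 mL/min → bracket 40–69 mL/min.
27% of 800 mg = 216 mg → 220 mg

220 mg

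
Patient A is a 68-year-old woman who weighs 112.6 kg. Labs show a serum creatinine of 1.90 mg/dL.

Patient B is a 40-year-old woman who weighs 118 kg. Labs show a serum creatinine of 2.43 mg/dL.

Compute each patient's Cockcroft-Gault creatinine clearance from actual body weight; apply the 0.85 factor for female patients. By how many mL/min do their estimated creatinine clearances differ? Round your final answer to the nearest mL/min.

7 mL/min

Patient A: CrCl = (140 − 68) × 112.6 / (72 × 1.9) × 0.85 = 8107.2 / 136.80 × 0.85 ≈ 50.4 mL/min
Patient B: CrCl = (140 − 40) × 118 / (72 × 2.43) × 0.85 = 11800.0 / 174.96 × 0.85 ≈ 57.3 mL/min
|50.4 − 57.3| = 6.9 mL/min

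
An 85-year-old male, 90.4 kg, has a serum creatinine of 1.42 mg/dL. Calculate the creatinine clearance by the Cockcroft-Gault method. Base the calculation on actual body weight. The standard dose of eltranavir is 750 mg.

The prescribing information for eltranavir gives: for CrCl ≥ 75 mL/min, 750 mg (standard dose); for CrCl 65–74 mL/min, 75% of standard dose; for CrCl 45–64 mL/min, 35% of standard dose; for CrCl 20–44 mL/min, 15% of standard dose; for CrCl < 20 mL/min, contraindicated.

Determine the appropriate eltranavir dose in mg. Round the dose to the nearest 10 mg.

260 mg

CrCl = (140 − 85) × 90.4 / (72 × 1.42) = 4972.0 / 102.24 ≈ 48.6 mL/min
CrCl ≈ 49 mL/min → bracket 45–64 mL/min.
35% of 750 mg = 262.5 mg → 260 mg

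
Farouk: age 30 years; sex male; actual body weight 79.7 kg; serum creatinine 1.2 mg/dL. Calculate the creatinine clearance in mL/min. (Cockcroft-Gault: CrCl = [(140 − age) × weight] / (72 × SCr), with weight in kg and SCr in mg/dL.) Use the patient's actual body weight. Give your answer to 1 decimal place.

101.5 mL/min

CrCl = (140 − 30) × 79.7 / (72 × 1.2) = 8767.0 / 86.40 ≈ 101.5 mL/min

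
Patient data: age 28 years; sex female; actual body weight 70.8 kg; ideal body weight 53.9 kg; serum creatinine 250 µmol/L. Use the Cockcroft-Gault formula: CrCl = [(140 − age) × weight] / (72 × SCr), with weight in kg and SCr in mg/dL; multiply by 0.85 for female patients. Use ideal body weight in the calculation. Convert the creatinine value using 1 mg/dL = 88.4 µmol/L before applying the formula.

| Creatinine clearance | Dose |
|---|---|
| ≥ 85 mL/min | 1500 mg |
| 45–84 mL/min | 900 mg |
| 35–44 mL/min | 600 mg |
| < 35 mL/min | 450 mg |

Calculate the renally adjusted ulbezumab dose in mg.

450 mg

SCr = 250 / 88.4 = 2.828 mg/dL
CrCl = (140 − 28) × 53.9 / (72 × 2.828) × 0.85 = 6036.8 / 203.62 × 0.85 ≈ 25.2 mL/min
CrCl ≈ 25 mL/min → bracket < 35 mL/min.
Dose for this bracket: 450 mg.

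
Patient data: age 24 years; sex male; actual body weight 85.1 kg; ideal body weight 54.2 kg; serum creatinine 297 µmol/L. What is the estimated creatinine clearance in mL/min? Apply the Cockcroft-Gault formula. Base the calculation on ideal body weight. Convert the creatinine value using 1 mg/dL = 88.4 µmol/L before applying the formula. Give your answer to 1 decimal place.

SCr = 297 / 88.4 = 3.36 mg/dL
CrCl = (140 − 24) × 54.2 / (72 × 3.36) = 6287.2 / 241.92 ≈ 26.0 mL/min

26.0 mL/min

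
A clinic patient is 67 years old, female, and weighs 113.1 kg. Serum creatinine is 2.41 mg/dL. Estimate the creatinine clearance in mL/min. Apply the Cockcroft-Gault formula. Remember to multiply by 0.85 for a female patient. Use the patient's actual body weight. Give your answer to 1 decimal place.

40.4 mL/min

CrCl = (140 − 67) × 113.1 / (72 × 2.41) × 0.85 = 8256.3 / 173.52 × 0.85 ≈ 40.4 mL/min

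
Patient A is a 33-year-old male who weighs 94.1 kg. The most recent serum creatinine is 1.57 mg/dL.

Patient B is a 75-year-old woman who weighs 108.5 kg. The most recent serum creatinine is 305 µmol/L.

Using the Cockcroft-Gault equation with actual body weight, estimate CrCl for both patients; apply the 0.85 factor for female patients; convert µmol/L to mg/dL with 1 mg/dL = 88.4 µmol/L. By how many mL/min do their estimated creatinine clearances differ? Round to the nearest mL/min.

Patient A: CrCl = (140 − 33) × 94.1 / (72 × 1.57) = 10068.7 / 113.04 ≈ 89.1 mL/min
Patient B: SCr = 305 / 88.4 = 3.45 mg/dL
Patient B: CrCl = (140 − 75) × 108.5 / (72 × 3.45) × 0.85 = 7052.5 / 248.40 × 0.85 ≈ 24.1 mL/min
|89.1 − 24.1| = 65.0 mL/min

65 mL/min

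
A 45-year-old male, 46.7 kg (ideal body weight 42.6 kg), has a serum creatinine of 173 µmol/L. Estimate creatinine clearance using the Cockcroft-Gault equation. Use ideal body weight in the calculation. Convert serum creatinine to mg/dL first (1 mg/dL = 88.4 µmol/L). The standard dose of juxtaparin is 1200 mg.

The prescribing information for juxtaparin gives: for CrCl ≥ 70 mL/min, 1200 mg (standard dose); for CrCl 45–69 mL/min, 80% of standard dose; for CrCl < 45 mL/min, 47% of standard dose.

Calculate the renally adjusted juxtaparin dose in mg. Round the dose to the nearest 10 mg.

560 mg

SCr = 173 / 88.4 = 1.957 mg/dL
CrCl = (140 − 45) × 42.6 / (72 × 1.957) = 4047.0 / 140.90 ≈ 28.7 mL/min
CrCl ≈ 29 mL/min → bracket < 45 mL/min.
47% of 1200 mg = 564 mg → 560 mg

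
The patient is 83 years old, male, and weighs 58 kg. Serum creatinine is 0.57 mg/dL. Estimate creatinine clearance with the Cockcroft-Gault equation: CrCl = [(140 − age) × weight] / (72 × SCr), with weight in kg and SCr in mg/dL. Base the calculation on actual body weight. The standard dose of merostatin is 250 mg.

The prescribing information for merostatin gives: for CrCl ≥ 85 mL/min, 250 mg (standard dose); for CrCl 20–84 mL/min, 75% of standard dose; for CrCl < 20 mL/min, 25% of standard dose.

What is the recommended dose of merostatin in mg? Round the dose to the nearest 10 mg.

CrCl = (140 − 83) × 58 / (72 × 0.57) = 3306.0 / 41.04 ≈ 80.6 mL/min
CrCl ≈ 81 mL/min → bracket 20–84 mL/min.
75% of 250 mg = 187.5 mg → 190 mg

190 mg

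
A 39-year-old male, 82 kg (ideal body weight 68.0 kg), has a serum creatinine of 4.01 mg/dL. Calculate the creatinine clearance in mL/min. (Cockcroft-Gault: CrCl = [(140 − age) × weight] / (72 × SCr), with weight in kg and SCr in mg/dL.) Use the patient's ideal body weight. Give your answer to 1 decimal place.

CrCl = (140 − 39) × 68 / (72 × 4.01) = 6868.0 / 288.72 ≈ 23.8 mL/min

23.8 mL/min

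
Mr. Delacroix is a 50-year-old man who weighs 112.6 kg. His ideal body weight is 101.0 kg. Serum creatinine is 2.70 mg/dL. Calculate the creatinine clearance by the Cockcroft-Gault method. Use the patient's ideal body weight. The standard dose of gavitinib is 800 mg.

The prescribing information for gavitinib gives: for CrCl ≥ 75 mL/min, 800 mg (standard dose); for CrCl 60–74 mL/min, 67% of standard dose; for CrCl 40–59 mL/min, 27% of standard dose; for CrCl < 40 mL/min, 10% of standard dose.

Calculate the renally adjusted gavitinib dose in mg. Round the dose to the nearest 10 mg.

CrCl = (140 − 50) × 101 / (72 × 2.7) = 9090.0 / 194.40 ≈ 46.8 mL/min
CrCl ≈ 47 mL/min → bracket 40–59 mL/min.
27% of 800 mg = 216 mg → 220 mg

220 mg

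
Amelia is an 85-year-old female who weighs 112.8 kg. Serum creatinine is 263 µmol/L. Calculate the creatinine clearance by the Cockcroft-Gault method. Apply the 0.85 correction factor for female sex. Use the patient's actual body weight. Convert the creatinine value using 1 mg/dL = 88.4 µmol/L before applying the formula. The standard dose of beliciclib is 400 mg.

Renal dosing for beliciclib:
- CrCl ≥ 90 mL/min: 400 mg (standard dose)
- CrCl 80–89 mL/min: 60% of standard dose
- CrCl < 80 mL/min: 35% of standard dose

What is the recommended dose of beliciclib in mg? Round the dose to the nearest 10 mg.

SCr = 263 / 88.4 = 2.975 mg/dL
CrCl = (140 − 85) × 112.8 / (72 × 2.975) × 0.85 = 6204.0 / 214.20 × 0.85 ≈ 24.6 mL/min
CrCl ≈ 25 mL/min → bracket < 80 mL/min.
35% of 400 mg = 140 mg

140 mg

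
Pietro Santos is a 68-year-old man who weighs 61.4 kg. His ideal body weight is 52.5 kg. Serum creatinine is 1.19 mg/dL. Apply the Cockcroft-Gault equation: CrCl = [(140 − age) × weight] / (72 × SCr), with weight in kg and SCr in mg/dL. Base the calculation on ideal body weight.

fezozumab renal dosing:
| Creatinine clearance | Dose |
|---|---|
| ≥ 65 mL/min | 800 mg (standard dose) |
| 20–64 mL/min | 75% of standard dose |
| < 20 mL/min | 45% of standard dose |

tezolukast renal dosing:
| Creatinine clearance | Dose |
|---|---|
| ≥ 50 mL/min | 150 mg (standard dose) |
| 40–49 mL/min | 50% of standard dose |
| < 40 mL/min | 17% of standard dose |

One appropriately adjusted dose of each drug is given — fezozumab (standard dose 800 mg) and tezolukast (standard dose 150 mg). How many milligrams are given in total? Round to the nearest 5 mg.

675 mg

CrCl = (140 − 68) × 52.5 / (72 × 1.19) = 3780.0 / 85.68 ≈ 44.1 mL/min
CrCl ≈ 44 mL/min.
fezozumab: 20–64 mL/min → 75% of 800 mg = 600 mg.
tezolukast: 40–49 mL/min → 50% of 150 mg = 75 mg.
Total = 600 + 75 = 675 mg.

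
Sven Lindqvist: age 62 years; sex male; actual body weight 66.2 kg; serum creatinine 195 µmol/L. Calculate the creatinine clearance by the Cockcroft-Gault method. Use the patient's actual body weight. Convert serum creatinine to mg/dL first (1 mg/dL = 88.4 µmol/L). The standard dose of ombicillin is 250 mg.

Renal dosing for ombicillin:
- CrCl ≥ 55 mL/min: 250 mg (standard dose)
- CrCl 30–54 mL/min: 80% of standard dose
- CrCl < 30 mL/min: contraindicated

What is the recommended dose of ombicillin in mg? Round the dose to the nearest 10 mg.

200 mg

SCr = 195 / 88.4 = 2.206 mg/dL
CrCl = (140 − 62) × 66.2 / (72 × 2.206) = 5163.6 / 158.83 ≈ 32.5 mL/min
CrCl ≈ 33 mL/min → bracket 30–54 mL/min.
80% of 250 mg = 200 mg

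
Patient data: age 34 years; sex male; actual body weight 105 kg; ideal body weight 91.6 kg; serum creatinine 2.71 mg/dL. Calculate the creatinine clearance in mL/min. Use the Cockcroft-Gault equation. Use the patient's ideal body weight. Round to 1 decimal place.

49.8 mL/min

CrCl = (140 − 34) × 91.6 / (72 × 2.71) = 9709.6 / 195.12 ≈ 49.8 mL/min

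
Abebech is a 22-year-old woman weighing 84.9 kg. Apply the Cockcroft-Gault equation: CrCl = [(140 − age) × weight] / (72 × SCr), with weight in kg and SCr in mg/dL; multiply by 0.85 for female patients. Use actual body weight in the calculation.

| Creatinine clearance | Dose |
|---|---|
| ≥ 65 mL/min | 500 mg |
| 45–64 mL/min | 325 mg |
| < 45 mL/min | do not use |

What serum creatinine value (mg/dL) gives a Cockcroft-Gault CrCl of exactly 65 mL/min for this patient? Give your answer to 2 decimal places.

1.82 mg/dL

Standard dose requires CrCl ≥ 65 mL/min.
Set (140 − 22) × 84.9 × 0.85 / (72 × SCr) = 65
SCr = (140 − 22) × 84.9 × 0.85 / (72 × 65) = 1.820 mg/dL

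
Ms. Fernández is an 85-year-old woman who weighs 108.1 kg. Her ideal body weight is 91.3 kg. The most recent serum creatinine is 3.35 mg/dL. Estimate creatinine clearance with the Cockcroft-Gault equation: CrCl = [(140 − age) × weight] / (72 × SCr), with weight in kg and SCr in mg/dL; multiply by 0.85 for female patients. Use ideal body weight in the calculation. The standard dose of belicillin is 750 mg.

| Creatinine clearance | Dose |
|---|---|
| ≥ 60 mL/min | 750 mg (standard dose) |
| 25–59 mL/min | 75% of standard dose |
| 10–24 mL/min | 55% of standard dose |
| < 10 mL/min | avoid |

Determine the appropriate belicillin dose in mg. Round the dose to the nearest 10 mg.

CrCl = (140 − 85) × 91.3 / (72 × 3.35) × 0.85 = 5021.5 / 241.20 × 0.85 ≈ 17.7 mL/min
CrCl ≈ 18 mL/min → bracket 10–24 mL/min.
55% of 750 mg = 412.5 mg → 410 mg

410 mg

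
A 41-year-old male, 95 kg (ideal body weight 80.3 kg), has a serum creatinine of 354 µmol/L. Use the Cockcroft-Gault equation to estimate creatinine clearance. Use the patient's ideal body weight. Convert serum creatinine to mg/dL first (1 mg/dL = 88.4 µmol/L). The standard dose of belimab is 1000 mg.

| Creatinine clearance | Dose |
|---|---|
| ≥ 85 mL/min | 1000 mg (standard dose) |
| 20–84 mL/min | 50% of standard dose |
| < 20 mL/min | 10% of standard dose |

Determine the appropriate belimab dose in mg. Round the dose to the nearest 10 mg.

500 mg

SCr = 354 / 88.4 = 4.005 mg/dL
CrCl = (140 − 41) × 80.3 / (72 × 4.005) = 7949.7 / 288.36 ≈ 27.6 mL/min
CrCl ≈ 28 mL/min → bracket 20–84 mL/min.
50% of 1000 mg = 500 mg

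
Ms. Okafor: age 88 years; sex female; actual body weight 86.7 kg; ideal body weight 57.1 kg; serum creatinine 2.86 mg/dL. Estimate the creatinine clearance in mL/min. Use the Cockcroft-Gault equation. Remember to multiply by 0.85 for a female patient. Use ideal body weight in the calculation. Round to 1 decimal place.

CrCl = (140 − 88) × 57.1 / (72 × 2.86) × 0.85 = 2969.2 / 205.92 × 0.85 ≈ 12.3 mL/min

12.3 mL/min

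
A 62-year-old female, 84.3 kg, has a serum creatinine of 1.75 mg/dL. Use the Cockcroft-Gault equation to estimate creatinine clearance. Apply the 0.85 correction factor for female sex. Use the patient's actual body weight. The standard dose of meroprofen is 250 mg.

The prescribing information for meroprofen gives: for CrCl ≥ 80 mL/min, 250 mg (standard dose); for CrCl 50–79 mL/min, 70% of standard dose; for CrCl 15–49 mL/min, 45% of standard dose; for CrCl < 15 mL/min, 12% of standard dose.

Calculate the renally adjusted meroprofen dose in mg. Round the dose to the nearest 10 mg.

CrCl = (140 − 62) × 84.3 / (72 × 1.75) × 0.85 = 6575.4 / 126.00 × 0.85 ≈ 44.4 mL/min
CrCl ≈ 44 mL/min → bracket 15–49 mL/min.
45% of 250 mg = 112.5 mg → 110 mg

110 mg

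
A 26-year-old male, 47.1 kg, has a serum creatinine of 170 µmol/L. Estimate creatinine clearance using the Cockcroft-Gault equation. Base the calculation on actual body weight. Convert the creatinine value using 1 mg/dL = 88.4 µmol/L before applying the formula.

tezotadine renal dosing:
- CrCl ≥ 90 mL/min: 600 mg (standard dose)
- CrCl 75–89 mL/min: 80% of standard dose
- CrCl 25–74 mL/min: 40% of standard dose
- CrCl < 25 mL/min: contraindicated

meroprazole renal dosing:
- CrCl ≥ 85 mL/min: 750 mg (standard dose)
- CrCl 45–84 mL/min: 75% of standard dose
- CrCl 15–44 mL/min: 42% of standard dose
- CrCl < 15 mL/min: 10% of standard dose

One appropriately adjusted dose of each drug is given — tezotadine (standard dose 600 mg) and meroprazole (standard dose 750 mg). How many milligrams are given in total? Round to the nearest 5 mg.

555 mg

SCr = 170 / 88.4 = 1.923 mg/dL
CrCl = (140 − 26) × 47.1 / (72 × 1.923) = 5369.4 / 138.46 ≈ 38.8 mL/min
CrCl ≈ 39 mL/min.
tezotadine: 25–74 mL/min → 40% of 600 mg = 240 mg.
meroprazole: 15–44 mL/min → 42% of 750 mg = 315 mg.
Total = 240 + 315 = 555 mg.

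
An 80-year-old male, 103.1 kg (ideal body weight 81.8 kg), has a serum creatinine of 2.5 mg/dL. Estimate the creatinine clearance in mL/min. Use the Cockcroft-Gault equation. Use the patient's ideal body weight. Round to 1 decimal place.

CrCl = (140 − 80) × 81.8 / (72 × 2.5) = 4908.0 / 180.00 ≈ 27.3 mL/min

27.3 mL/min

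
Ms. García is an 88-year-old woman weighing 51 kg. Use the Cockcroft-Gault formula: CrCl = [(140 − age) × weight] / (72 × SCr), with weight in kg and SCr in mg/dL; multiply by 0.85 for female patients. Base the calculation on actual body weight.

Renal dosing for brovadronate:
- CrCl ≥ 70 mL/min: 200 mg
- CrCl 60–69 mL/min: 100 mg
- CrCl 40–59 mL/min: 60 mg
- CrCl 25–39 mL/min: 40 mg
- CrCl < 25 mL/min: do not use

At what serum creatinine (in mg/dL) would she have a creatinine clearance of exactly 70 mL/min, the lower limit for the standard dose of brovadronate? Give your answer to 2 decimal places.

0.45 mg/dL

Standard dose requires CrCl ≥ 70 mL/min.
Set (140 − 88) × 51 × 0.85 / (72 × SCr) = 70
SCr = (140 − 88) × 51 × 0.85 / (72 × 70) = 0.447 mg/dL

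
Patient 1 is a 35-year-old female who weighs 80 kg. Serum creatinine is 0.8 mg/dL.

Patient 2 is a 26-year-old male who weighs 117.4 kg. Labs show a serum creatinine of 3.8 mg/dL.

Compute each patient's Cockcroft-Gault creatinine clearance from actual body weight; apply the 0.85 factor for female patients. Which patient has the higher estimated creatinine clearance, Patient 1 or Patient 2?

Patient 1: CrCl = (140 − 35) × 80 / (72 × 0.8) × 0.85 = 8400.0 / 57.60 × 0.85 ≈ 124.0 mL/min
Patient 2: CrCl = (140 − 26) × 117.4 / (72 × 3.8) = 13383.6 / 273.60 ≈ 48.9 mL/min
124.0 vs 48.9 mL/min → Patient 1 is higher.

Patient 1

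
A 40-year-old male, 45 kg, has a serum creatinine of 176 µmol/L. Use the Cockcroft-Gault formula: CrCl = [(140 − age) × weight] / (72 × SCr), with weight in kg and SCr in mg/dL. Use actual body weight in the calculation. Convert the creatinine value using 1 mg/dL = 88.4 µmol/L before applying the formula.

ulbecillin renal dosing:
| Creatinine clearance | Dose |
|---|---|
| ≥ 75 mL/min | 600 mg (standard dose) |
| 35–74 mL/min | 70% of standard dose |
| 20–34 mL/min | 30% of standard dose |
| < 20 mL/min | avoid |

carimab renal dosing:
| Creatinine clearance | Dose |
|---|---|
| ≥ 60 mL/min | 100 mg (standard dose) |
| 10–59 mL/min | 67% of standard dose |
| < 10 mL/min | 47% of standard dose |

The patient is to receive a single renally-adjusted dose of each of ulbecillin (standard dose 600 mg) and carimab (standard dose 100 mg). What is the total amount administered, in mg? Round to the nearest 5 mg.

SCr = 176 / 88.4 = 1.991 mg/dL
CrCl = (140 − 40) × 45 / (72 × 1.991) = 4500.0 / 143.35 ≈ 31.4 mL/min
CrCl ≈ 31 mL/min.
ulbecillin: 20–34 mL/min → 30% of 600 mg = 180 mg.
carimab: 10–59 mL/min → 67% of 100 mg = 67 mg.
Total = 180 + 67 = 247 mg.

245 mg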